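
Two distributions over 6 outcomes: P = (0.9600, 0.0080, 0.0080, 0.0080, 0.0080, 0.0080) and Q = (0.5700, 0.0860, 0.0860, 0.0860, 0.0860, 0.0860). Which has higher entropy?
Q

P is highly concentrated on one outcome (96%), making it nearly deterministic. Q spreads its mass more evenly (max 57%). The more spread-out distribution has higher entropy: H(P) ≈ 0.335 bits, H(Q) ≈ 1.984 bits.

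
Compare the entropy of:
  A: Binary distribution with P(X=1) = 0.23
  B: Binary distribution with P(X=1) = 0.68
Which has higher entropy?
B

For binary distributions, entropy is maximized at p=0.5 and decreases as p moves toward 0 or 1.

H(A) = H(0.23) = 0.7780 bits
H(B) = H(0.68) = 0.9044 bits

Distribution B (p=0.68) is closer to uniform (p=0.5), so it has higher entropy.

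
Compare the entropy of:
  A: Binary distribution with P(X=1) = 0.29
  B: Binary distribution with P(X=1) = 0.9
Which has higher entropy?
A

For binary distributions, entropy is maximized at p=0.5 and decreases as p moves toward 0 or 1.

H(A) = H(0.29) = 0.8687 bits
H(B) = H(0.9) = 0.4690 bits

Distribution A (p=0.29) is closer to uniform (p=0.5), so it has higher entropy.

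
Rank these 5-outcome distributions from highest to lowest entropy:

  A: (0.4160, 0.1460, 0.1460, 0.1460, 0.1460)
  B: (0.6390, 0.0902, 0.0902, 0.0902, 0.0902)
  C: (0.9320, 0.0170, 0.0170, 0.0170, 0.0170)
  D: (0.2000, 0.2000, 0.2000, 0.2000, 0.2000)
D > A > B > C

Key insight: Entropy is maximized by uniform distributions and minimized by concentrated distributions.

Entropies:
  H(A) = 2.1475 bits
  H(B) = 1.6655 bits
  H(C) = 0.4944 bits
  H(D) = 2.3219 bits

Ranking: D > A > B > C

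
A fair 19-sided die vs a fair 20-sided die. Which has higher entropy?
20-sided die

Both are uniform distributions; for uniform over n outcomes, H = log₂(n). H(19-sided) = log₂(19) = 4.248 bits and H(20-sided) = log₂(20) = 4.322 bits. More outcomes in a uniform distribution means higher entropy.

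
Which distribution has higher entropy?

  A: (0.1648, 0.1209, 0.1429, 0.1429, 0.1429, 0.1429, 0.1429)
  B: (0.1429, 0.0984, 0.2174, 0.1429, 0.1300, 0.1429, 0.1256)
A

Both distributions are close to uniform, making this a harder comparison.

H(A) = 2.8025 bits
H(B) = 2.7695 bits

The distribution closer to uniform has higher entropy.
Answer: A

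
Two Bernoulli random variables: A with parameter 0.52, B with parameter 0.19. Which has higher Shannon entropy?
A

For binary distributions, entropy is maximized at p=0.5 and decreases as p moves toward 0 or 1.

H(A) = H(0.52) = 0.9988 bits
H(B) = H(0.19) = 0.7015 bits

Distribution A (p=0.52) is closer to uniform (p=0.5), so it has higher entropy.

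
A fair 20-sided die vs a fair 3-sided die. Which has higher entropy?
20-sided die

Both are uniform distributions; for uniform over n outcomes, H = log₂(n). H(20-sided) = log₂(20) = 4.322 bits and H(3-sided) = log₂(3) = 1.585 bits. More outcomes in a uniform distribution means higher entropy.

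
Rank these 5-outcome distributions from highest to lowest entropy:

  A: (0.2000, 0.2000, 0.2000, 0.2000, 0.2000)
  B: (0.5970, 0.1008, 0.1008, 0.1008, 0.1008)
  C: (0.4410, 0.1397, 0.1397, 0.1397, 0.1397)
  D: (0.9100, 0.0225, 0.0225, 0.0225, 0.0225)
A > C > B > D

Key insight: Entropy is maximized by uniform distributions and minimized by concentrated distributions.

Entropies:
  H(A) = 2.3219 bits
  H(B) = 1.7787 bits
  H(C) = 2.1079 bits
  H(D) = 0.6165 bits

Ranking: A > C > B > D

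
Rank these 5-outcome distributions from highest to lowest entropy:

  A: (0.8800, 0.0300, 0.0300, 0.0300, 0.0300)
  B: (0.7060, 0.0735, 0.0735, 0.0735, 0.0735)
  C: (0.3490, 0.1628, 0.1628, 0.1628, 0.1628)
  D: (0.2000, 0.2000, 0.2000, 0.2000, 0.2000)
D > C > B > A

Key insight: Entropy is maximized by uniform distributions and minimized by concentrated distributions.

Entropies:
  H(A) = 0.7694 bits
  H(B) = 1.4618 bits
  H(C) = 2.2352 bits
  H(D) = 2.3219 bits

Ranking: D > C > B > A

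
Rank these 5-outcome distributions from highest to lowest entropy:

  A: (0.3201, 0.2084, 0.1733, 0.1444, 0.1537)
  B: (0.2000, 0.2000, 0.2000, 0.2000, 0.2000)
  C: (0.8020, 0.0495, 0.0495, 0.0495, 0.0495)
B > A > C

Key insight: Entropy is maximized by uniform distributions and minimized by concentrated distributions.

- Uniform distributions have maximum entropy log₂(5) = 2.3219 bits
- The more "peaked" or concentrated a distribution, the lower its entropy

Entropies:
  H(A) = 2.2543 bits
  H(B) = 2.3219 bits
  H(C) = 1.1139 bits

Ranking: B > A > C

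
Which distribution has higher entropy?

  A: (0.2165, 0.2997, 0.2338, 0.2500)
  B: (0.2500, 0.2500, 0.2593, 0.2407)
B

Both distributions are close to uniform, making this a harder comparison.

H(A) = 1.9891 bits
H(B) = 1.9995 bits

The distribution closer to uniform has higher entropy.
Answer: B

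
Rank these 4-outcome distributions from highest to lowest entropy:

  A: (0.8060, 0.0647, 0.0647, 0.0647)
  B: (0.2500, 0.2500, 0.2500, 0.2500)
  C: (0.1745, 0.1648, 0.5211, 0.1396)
B > C > A

Key insight: Entropy is maximized by uniform distributions and minimized by concentrated distributions.

- Uniform distributions have maximum entropy log₂(4) = 2.0000 bits
- The more "peaked" or concentrated a distribution, the lower its entropy

Entropies:
  H(A) = 1.0172 bits
  H(B) = 2.0000 bits
  H(C) = 1.7548 bits

Ranking: B > C > A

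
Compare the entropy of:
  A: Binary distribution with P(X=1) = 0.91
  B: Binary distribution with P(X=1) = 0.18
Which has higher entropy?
B

For binary distributions, entropy is maximized at p=0.5 and decreases as p moves toward 0 or 1.

H(A) = H(0.91) = 0.4365 bits
H(B) = H(0.18) = 0.6801 bits

Distribution B (p=0.18) is closer to uniform (p=0.5), so it has higher entropy.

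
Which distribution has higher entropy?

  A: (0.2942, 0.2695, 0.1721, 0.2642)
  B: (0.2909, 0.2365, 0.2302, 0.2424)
B

Both distributions are close to uniform, making this a harder comparison.

H(A) = 1.9733 bits
H(B) = 1.9935 bits

The distribution closer to uniform has higher entropy.
Answer: B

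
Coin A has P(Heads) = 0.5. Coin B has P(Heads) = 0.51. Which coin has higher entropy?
A

For binary distributions, entropy is maximized at p=0.5 and decreases as p moves toward 0 or 1.

H(A) = H(0.5) = 1.0000 bits
H(B) = H(0.51) = 0.9997 bits

Distribution A (p=0.5) is closer to uniform (p=0.5), so it has higher entropy.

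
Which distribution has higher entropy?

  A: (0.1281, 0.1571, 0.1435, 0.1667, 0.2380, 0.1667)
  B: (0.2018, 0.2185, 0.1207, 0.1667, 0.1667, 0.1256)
A

Both distributions are close to uniform, making this a harder comparison.

H(A) = 2.5557 bits
H(B) = 2.5513 bits

The distribution closer to uniform has higher entropy.
Answer: A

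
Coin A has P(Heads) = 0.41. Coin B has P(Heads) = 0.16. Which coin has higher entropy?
A

For binary distributions, entropy is maximized at p=0.5 and decreases as p moves toward 0 or 1.

H(A) = H(0.41) = 0.9765 bits
H(B) = H(0.16) = 0.6343 bits

Distribution A (p=0.41) is closer to uniform (p=0.5), so it has higher entropy.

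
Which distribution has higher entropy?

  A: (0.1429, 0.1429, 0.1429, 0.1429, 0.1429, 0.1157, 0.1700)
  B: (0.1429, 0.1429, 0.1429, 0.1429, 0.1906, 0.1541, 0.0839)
A

Both distributions are close to uniform, making this a harder comparison.

H(A) = 2.7998 bits
H(B) = 2.7757 bits

The distribution closer to uniform has higher entropy.
Answer: A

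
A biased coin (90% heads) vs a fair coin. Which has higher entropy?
Fair coin

The fair coin is uniform (p=0.5), maximizing binary entropy at 1 bit. The biased coin has H(0.90) ≈ 0.469 bits — its outcome is more predictable, so its entropy is lower.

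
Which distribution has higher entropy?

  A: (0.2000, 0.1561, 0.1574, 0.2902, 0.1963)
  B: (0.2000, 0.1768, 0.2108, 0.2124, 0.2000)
B

Both distributions are close to uniform, making this a harder comparison.

H(A) = 2.2816 bits
H(B) = 2.3190 bits

The distribution closer to uniform has higher entropy.
Answer: B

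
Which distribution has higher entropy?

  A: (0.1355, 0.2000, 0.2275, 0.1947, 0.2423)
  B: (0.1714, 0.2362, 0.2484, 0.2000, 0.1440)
A

Both distributions are close to uniform, making this a harder comparison.

H(A) = 2.2962 bits
H(B) = 2.2940 bits

The distribution closer to uniform has higher entropy.
Answer: A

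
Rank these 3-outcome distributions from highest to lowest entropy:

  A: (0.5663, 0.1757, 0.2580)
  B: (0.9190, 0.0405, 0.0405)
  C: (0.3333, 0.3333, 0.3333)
C > A > B

Key insight: Entropy is maximized by uniform distributions and minimized by concentrated distributions.

- Uniform distributions have maximum entropy log₂(3) = 1.5850 bits
- The more "peaked" or concentrated a distribution, the lower its entropy

Entropies:
  H(A) = 1.4097 bits
  H(B) = 0.4867 bits
  H(C) = 1.5850 bits

Ranking: C > A > B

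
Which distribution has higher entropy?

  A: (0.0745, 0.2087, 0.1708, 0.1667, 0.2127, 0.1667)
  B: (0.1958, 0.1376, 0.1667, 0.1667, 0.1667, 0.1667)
B

Both distributions are close to uniform, making this a harder comparison.

H(A) = 2.5230 bits
H(B) = 2.5776 bits

The distribution closer to uniform has higher entropy.
Answer: B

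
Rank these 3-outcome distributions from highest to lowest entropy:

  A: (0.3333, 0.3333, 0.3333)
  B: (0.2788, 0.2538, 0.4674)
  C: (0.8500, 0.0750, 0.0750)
A > B > C

Key insight: Entropy is maximized by uniform distributions and minimized by concentrated distributions.

- Uniform distributions have maximum entropy log₂(3) = 1.5850 bits
- The more "peaked" or concentrated a distribution, the lower its entropy

Entropies:
  H(A) = 1.5850 bits
  H(B) = 1.5287 bits
  H(C) = 0.7598 bits

Ranking: A > B > C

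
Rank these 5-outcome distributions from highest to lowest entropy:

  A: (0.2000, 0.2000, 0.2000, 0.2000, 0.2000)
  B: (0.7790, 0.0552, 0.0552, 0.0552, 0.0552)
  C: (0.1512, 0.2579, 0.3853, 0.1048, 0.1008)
A > C > B

Key insight: Entropy is maximized by uniform distributions and minimized by concentrated distributions.

- Uniform distributions have maximum entropy log₂(5) = 2.3219 bits
- The more "peaked" or concentrated a distribution, the lower its entropy

Entropies:
  H(A) = 2.3219 bits
  H(B) = 1.2040 bits
  H(C) = 2.1212 bits

Ranking: A > C > B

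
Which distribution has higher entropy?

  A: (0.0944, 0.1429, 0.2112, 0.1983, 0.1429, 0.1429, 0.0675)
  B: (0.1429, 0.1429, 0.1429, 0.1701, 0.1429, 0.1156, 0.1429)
B

Both distributions are close to uniform, making this a harder comparison.

H(A) = 2.7238 bits
H(B) = 2.7998 bits

The distribution closer to uniform has higher entropy.
Answer: B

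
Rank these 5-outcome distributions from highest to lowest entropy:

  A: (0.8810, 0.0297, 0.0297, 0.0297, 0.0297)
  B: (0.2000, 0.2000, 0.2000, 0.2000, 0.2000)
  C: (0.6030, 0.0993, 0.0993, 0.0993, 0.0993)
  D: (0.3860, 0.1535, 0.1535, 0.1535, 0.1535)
B > D > C > A

Key insight: Entropy is maximized by uniform distributions and minimized by concentrated distributions.

Entropies:
  H(A) = 0.7645 bits
  H(B) = 2.3219 bits
  H(C) = 1.7632 bits
  H(D) = 2.1902 bits

Ranking: B > D > C > A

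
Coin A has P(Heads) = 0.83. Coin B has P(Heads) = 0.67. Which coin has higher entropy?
B

For binary distributions, entropy is maximized at p=0.5 and decreases as p moves toward 0 or 1.

H(A) = H(0.83) = 0.6577 bits
H(B) = H(0.67) = 0.9149 bits

Distribution B (p=0.67) is closer to uniform (p=0.5), so it has higher entropy.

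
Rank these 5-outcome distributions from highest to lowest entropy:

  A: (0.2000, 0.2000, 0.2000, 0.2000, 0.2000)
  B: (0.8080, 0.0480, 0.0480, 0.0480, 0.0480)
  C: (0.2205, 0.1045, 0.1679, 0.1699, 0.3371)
A > C > B

Key insight: Entropy is maximized by uniform distributions and minimized by concentrated distributions.

- Uniform distributions have maximum entropy log₂(5) = 2.3219 bits
- The more "peaked" or concentrated a distribution, the lower its entropy

Entropies:
  H(A) = 2.3219 bits
  H(B) = 1.0896 bits
  H(C) = 2.2171 bits

Ranking: A > C > B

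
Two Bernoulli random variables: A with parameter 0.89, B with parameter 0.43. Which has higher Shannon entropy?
B

For binary distributions, entropy is maximized at p=0.5 and decreases as p moves toward 0 or 1.

H(A) = H(0.89) = 0.4999 bits
H(B) = H(0.43) = 0.9858 bits

Distribution B (p=0.43) is closer to uniform (p=0.5), so it has higher entropy.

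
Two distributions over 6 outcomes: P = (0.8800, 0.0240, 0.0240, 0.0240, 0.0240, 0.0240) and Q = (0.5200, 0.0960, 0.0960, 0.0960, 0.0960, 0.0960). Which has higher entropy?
Q

P is highly concentrated on one outcome (88%), making it nearly deterministic. Q spreads its mass more evenly (max 52%). The more spread-out distribution has higher entropy: H(P) ≈ 0.808 bits, H(Q) ≈ 2.113 bits.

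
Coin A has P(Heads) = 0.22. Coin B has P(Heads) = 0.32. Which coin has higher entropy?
B

For binary distributions, entropy is maximized at p=0.5 and decreases as p moves toward 0 or 1.

H(A) = H(0.22) = 0.7602 bits
H(B) = H(0.32) = 0.9044 bits

Distribution B (p=0.32) is closer to uniform (p=0.5), so it has higher entropy.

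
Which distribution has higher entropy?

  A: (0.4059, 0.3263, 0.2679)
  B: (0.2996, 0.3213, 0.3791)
B

Both distributions are close to uniform, making this a harder comparison.

H(A) = 1.5643 bits
H(B) = 1.5777 bits

The distribution closer to uniform has higher entropy.
Answer: B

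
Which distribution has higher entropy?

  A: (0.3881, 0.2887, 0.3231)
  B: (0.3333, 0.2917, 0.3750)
B

Both distributions are close to uniform, making this a harder comparison.

H(A) = 1.5740 bits
H(B) = 1.5774 bits

The distribution closer to uniform has higher entropy.
Answer: B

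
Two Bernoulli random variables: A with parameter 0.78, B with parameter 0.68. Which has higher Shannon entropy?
B

For binary distributions, entropy is maximized at p=0.5 and decreases as p moves toward 0 or 1.

H(A) = H(0.78) = 0.7602 bits
H(B) = H(0.68) = 0.9044 bits

Distribution B (p=0.68) is closer to uniform (p=0.5), so it has higher entropy.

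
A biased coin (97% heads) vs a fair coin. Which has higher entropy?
Fair coin

The fair coin is uniform (p=0.5), maximizing binary entropy at 1 bit. The biased coin has H(0.97) ≈ 0.194 bits — its outcome is more predictable, so its entropy is lower.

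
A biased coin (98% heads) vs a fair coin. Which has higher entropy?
Fair coin

The fair coin is uniform (p=0.5), maximizing binary entropy at 1 bit. The biased coin has H(0.98) ≈ 0.141 bits — its outcome is more predictable, so its entropy is lower.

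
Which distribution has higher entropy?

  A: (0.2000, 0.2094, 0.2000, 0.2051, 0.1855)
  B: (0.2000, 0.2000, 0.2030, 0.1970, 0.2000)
B

Both distributions are close to uniform, making this a harder comparison.

H(A) = 2.3208 bits
H(B) = 2.3219 bits

The distribution closer to uniform has higher entropy.
Answer: B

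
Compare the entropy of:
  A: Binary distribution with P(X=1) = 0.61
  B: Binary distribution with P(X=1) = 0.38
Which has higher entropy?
A

For binary distributions, entropy is maximized at p=0.5 and decreases as p moves toward 0 or 1.

H(A) = H(0.61) = 0.9648 bits
H(B) = H(0.38) = 0.9580 bits

Distribution A (p=0.61) is closer to uniform (p=0.5), so it has higher entropy.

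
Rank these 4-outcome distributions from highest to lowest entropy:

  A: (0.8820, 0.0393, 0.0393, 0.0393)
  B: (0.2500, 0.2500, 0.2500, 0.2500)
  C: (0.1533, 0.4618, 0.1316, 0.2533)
B > C > A

Key insight: Entropy is maximized by uniform distributions and minimized by concentrated distributions.

- Uniform distributions have maximum entropy log₂(4) = 2.0000 bits
- The more "peaked" or concentrated a distribution, the lower its entropy

Entropies:
  H(A) = 0.7106 bits
  H(B) = 2.0000 bits
  H(C) = 1.8163 bits

Ranking: B > C > A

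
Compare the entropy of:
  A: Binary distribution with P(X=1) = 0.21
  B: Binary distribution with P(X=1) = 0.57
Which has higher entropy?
B

For binary distributions, entropy is maximized at p=0.5 and decreases as p moves toward 0 or 1.

H(A) = H(0.21) = 0.7415 bits
H(B) = H(0.57) = 0.9858 bits

Distribution B (p=0.57) is closer to uniform (p=0.5), so it has higher entropy.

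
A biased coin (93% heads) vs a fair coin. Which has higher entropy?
Fair coin

The fair coin is uniform (p=0.5), maximizing binary entropy at 1 bit. The biased coin has H(0.93) ≈ 0.366 bits — its outcome is more predictable, so its entropy is lower.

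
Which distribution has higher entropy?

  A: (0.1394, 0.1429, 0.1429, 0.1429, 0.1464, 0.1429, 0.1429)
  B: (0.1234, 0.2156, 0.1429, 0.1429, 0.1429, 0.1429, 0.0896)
A

Both distributions are close to uniform, making this a harder comparison.

H(A) = 2.8072 bits
H(B) = 2.7657 bits

The distribution closer to uniform has higher entropy.
Answer: A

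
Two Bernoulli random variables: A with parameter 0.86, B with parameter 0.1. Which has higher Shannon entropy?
A

For binary distributions, entropy is maximized at p=0.5 and decreases as p moves toward 0 or 1.

H(A) = H(0.86) = 0.5842 bits
H(B) = H(0.1) = 0.4690 bits

Distribution A (p=0.86) is closer to uniform (p=0.5), so it has higher entropy.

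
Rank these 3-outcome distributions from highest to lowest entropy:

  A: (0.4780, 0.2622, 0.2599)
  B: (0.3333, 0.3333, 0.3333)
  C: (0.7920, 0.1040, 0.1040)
B > A > C

Key insight: Entropy is maximized by uniform distributions and minimized by concentrated distributions.

- Uniform distributions have maximum entropy log₂(3) = 1.5850 bits
- The more "peaked" or concentrated a distribution, the lower its entropy

Entropies:
  H(A) = 1.5206 bits
  H(B) = 1.5850 bits
  H(C) = 0.9456 bits

Ranking: B > A > C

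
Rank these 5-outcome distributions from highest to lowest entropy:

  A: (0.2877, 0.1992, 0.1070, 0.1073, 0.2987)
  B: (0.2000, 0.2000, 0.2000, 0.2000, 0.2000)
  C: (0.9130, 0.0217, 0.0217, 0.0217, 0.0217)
B > A > C

Key insight: Entropy is maximized by uniform distributions and minimized by concentrated distributions.

- Uniform distributions have maximum entropy log₂(5) = 2.3219 bits
- The more "peaked" or concentrated a distribution, the lower its entropy

Entropies:
  H(A) = 2.1921 bits
  H(B) = 2.3219 bits
  H(C) = 0.6004 bits

Ranking: B > A > C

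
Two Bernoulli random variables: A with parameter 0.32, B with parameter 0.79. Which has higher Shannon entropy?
A

For binary distributions, entropy is maximized at p=0.5 and decreases as p moves toward 0 or 1.

H(A) = H(0.32) = 0.9044 bits
H(B) = H(0.79) = 0.7415 bits

Distribution A (p=0.32) is closer to uniform (p=0.5), so it has higher entropy.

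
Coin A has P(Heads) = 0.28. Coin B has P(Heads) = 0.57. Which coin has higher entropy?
B

For binary distributions, entropy is maximized at p=0.5 and decreases as p moves toward 0 or 1.

H(A) = H(0.28) = 0.8555 bits
H(B) = H(0.57) = 0.9858 bits

Distribution B (p=0.57) is closer to uniform (p=0.5), so it has higher entropy.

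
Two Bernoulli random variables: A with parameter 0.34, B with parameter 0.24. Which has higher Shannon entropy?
A

For binary distributions, entropy is maximized at p=0.5 and decreases as p moves toward 0 or 1.

H(A) = H(0.34) = 0.9248 bits
H(B) = H(0.24) = 0.7950 bits

Distribution A (p=0.34) is closer to uniform (p=0.5), so it has higher entropy.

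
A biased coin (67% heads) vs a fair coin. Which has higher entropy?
Fair coin

The fair coin is uniform (p=0.5), maximizing binary entropy at 1 bit. The biased coin has H(0.67) ≈ 0.915 bits — its outcome is more predictable, so its entropy is lower.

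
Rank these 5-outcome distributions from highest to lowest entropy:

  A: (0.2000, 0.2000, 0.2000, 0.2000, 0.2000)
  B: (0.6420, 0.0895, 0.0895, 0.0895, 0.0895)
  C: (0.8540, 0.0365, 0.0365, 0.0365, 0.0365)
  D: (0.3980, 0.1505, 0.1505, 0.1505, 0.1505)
A > D > B > C

Key insight: Entropy is maximized by uniform distributions and minimized by concentrated distributions.

Entropies:
  H(A) = 2.3219 bits
  H(B) = 1.6570 bits
  H(C) = 0.8917 bits
  H(D) = 2.1738 bits

Ranking: A > D > B > C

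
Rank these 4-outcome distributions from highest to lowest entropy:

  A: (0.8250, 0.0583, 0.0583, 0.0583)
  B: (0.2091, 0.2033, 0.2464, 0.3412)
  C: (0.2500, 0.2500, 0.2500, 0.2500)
C > B > A

Key insight: Entropy is maximized by uniform distributions and minimized by concentrated distributions.

- Uniform distributions have maximum entropy log₂(4) = 2.0000 bits
- The more "peaked" or concentrated a distribution, the lower its entropy

Entropies:
  H(A) = 0.9464 bits
  H(B) = 1.9666 bits
  H(C) = 2.0000 bits

Ranking: C > B > A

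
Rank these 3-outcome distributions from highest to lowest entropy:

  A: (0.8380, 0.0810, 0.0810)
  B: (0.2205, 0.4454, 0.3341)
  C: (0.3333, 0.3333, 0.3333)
C > B > A

Key insight: Entropy is maximized by uniform distributions and minimized by concentrated distributions.

- Uniform distributions have maximum entropy log₂(3) = 1.5850 bits
- The more "peaked" or concentrated a distribution, the lower its entropy

Entropies:
  H(A) = 0.8011 bits
  H(B) = 1.5291 bits
  H(C) = 1.5850 bits

Ranking: C > B > A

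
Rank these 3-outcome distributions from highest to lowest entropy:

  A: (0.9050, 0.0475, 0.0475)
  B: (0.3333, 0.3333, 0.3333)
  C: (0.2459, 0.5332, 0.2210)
B > C > A

Key insight: Entropy is maximized by uniform distributions and minimized by concentrated distributions.

- Uniform distributions have maximum entropy log₂(3) = 1.5850 bits
- The more "peaked" or concentrated a distribution, the lower its entropy

Entropies:
  H(A) = 0.5479 bits
  H(B) = 1.5850 bits
  H(C) = 1.4627 bits

Ranking: B > C > A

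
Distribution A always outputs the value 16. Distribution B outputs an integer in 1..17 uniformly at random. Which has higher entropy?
B

A is deterministic, so H(A) = 0. B is uniform over 17 outcomes, so H(B) = log₂(17) = 4.087 bits. Any distribution with genuine randomness has higher entropy than a deterministic one.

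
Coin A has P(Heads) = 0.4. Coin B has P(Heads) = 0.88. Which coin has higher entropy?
A

For binary distributions, entropy is maximized at p=0.5 and decreases as p moves toward 0 or 1.

H(A) = H(0.4) = 0.9710 bits
H(B) = H(0.88) = 0.5294 bits

Distribution A (p=0.4) is closer to uniform (p=0.5), so it has higher entropy.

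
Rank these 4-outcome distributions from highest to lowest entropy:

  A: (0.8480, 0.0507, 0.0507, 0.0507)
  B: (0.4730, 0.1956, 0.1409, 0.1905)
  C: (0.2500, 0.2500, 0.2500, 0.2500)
C > B > A

Key insight: Entropy is maximized by uniform distributions and minimized by concentrated distributions.

- Uniform distributions have maximum entropy log₂(4) = 2.0000 bits
- The more "peaked" or concentrated a distribution, the lower its entropy

Entropies:
  H(A) = 0.8557 bits
  H(B) = 1.8254 bits
  H(C) = 2.0000 bits

Ranking: C > B > A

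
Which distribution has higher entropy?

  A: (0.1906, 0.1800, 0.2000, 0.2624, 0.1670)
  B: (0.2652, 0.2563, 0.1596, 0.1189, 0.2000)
A

Both distributions are close to uniform, making this a harder comparison.

H(A) = 2.3032 bits
H(B) = 2.2634 bits

The distribution closer to uniform has higher entropy.
Answer: A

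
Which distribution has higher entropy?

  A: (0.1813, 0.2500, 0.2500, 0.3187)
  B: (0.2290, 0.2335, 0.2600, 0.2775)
B

Both distributions are close to uniform, making this a harder comparison.

H(A) = 1.9724 bits
H(B) = 1.9955 bits

The distribution closer to uniform has higher entropy.
Answer: B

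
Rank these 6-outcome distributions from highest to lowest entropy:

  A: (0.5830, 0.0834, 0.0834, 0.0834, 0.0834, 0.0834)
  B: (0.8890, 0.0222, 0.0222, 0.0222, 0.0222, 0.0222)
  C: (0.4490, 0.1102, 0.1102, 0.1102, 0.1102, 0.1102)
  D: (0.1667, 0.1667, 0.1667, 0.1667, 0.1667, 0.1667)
D > C > A > B

Key insight: Entropy is maximized by uniform distributions and minimized by concentrated distributions.

Entropies:
  H(A) = 1.9483 bits
  H(B) = 0.7607 bits
  H(C) = 2.2719 bits
  H(D) = 2.5850 bits

Ranking: D > C > A > B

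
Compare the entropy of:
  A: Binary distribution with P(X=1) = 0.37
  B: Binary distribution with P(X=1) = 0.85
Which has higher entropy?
A

For binary distributions, entropy is maximized at p=0.5 and decreases as p moves toward 0 or 1.

H(A) = H(0.37) = 0.9507 bits
H(B) = H(0.85) = 0.6098 bits

Distribution A (p=0.37) is closer to uniform (p=0.5), so it has higher entropy.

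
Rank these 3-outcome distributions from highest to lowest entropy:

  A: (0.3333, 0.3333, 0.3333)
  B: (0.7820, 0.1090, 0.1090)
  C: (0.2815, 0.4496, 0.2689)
A > C > B

Key insight: Entropy is maximized by uniform distributions and minimized by concentrated distributions.

- Uniform distributions have maximum entropy log₂(3) = 1.5850 bits
- The more "peaked" or concentrated a distribution, the lower its entropy

Entropies:
  H(A) = 1.5850 bits
  H(B) = 0.9745 bits
  H(C) = 1.5429 bits

Ranking: A > C > B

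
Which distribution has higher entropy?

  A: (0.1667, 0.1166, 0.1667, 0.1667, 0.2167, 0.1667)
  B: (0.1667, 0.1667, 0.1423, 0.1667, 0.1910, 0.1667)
B

Both distributions are close to uniform, making this a harder comparison.

H(A) = 2.5630 bits
H(B) = 2.5798 bits

The distribution closer to uniform has higher entropy.
Answer: B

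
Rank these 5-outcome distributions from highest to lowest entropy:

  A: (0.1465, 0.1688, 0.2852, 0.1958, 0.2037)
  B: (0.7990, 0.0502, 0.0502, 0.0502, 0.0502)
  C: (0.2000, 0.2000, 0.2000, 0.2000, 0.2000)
C > A > B

Key insight: Entropy is maximized by uniform distributions and minimized by concentrated distributions.

- Uniform distributions have maximum entropy log₂(5) = 2.3219 bits
- The more "peaked" or concentrated a distribution, the lower its entropy

Entropies:
  H(A) = 2.2836 bits
  H(B) = 1.1259 bits
  H(C) = 2.3219 bits

Ranking: C > A > B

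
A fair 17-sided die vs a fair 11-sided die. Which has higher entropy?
17-sided die

Both are uniform distributions; for uniform over n outcomes, H = log₂(n). H(17-sided) = log₂(17) = 4.087 bits and H(11-sided) = log₂(11) = 3.459 bits. More outcomes in a uniform distribution means higher entropy.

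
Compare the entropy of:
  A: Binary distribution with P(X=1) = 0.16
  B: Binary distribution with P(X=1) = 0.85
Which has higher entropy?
A

For binary distributions, entropy is maximized at p=0.5 and decreases as p moves toward 0 or 1.

H(A) = H(0.16) = 0.6343 bits
H(B) = H(0.85) = 0.6098 bits

Distribution A (p=0.16) is closer to uniform (p=0.5), so it has higher entropy.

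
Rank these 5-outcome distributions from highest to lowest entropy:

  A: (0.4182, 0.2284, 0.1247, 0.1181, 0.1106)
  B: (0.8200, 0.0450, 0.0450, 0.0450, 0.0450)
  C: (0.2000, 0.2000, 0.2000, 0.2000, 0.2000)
C > A > B

Key insight: Entropy is maximized by uniform distributions and minimized by concentrated distributions.

- Uniform distributions have maximum entropy log₂(5) = 2.3219 bits
- The more "peaked" or concentrated a distribution, the lower its entropy

Entropies:
  H(A) = 2.1024 bits
  H(B) = 1.0401 bits
  H(C) = 2.3219 bits

Ranking: C > A > B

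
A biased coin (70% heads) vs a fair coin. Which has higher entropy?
Fair coin

The fair coin is uniform (p=0.5), maximizing binary entropy at 1 bit. The biased coin has H(0.70) ≈ 0.881 bits — its outcome is more predictable, so its entropy is lower.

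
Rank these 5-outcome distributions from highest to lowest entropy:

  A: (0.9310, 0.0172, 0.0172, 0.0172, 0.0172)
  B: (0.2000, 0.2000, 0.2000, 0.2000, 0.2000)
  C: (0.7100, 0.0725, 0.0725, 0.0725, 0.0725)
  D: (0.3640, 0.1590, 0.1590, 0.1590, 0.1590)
B > D > C > A

Key insight: Entropy is maximized by uniform distributions and minimized by concentrated distributions.

Entropies:
  H(A) = 0.5002 bits
  H(B) = 2.3219 bits
  H(C) = 1.4487 bits
  H(D) = 2.2180 bits

Ranking: B > D > C > A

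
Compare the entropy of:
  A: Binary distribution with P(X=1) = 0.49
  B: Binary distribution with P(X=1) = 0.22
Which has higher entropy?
A

For binary distributions, entropy is maximized at p=0.5 and decreases as p moves toward 0 or 1.

H(A) = H(0.49) = 0.9997 bits
H(B) = H(0.22) = 0.7602 bits

Distribution A (p=0.49) is closer to uniform (p=0.5), so it has higher entropy.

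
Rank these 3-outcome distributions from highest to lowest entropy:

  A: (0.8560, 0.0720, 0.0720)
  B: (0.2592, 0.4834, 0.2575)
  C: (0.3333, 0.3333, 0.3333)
C > B > A

Key insight: Entropy is maximized by uniform distributions and minimized by concentrated distributions.

- Uniform distributions have maximum entropy log₂(3) = 1.5850 bits
- The more "peaked" or concentrated a distribution, the lower its entropy

Entropies:
  H(A) = 0.7386 bits
  H(B) = 1.5158 bits
  H(C) = 1.5850 bits

Ranking: C > B > A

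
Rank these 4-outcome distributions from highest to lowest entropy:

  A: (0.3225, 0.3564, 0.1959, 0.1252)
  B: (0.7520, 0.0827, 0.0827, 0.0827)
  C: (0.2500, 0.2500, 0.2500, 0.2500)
C > A > B

Key insight: Entropy is maximized by uniform distributions and minimized by concentrated distributions.

- Uniform distributions have maximum entropy log₂(4) = 2.0000 bits
- The more "peaked" or concentrated a distribution, the lower its entropy

Entropies:
  H(A) = 1.8930 bits
  H(B) = 1.2012 bits
  H(C) = 2.0000 bits

Ranking: C > A > B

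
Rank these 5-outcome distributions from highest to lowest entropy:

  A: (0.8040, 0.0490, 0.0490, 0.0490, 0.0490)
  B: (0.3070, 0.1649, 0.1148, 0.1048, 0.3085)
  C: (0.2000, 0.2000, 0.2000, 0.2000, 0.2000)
C > B > A

Key insight: Entropy is maximized by uniform distributions and minimized by concentrated distributions.

- Uniform distributions have maximum entropy log₂(5) = 2.3219 bits
- The more "peaked" or concentrated a distribution, the lower its entropy

Entropies:
  H(A) = 1.1059 bits
  H(B) = 2.1748 bits
  H(C) = 2.3219 bits

Ranking: C > B > A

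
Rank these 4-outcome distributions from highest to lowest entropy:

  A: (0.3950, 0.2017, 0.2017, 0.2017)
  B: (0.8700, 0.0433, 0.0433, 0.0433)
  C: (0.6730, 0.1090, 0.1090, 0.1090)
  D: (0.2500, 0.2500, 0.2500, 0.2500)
D > A > C > B

Key insight: Entropy is maximized by uniform distributions and minimized by concentrated distributions.

Entropies:
  H(A) = 1.9269 bits
  H(B) = 0.7635 bits
  H(C) = 1.4301 bits
  H(D) = 2.0000 bits

Ranking: D > A > C > B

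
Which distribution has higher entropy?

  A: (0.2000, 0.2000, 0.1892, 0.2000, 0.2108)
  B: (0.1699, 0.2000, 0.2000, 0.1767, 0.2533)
A

Both distributions are close to uniform, making this a harder comparison.

H(A) = 2.3211 bits
H(B) = 2.3070 bits

The distribution closer to uniform has higher entropy.
Answer: A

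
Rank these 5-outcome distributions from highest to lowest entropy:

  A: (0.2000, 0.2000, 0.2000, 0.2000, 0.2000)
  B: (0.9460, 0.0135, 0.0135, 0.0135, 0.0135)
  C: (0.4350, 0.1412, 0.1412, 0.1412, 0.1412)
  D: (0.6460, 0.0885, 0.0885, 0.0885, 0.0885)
A > C > D > B

Key insight: Entropy is maximized by uniform distributions and minimized by concentrated distributions.

Entropies:
  H(A) = 2.3219 bits
  H(B) = 0.4112 bits
  H(C) = 2.1178 bits
  H(D) = 1.6456 bits

Ranking: A > C > D > B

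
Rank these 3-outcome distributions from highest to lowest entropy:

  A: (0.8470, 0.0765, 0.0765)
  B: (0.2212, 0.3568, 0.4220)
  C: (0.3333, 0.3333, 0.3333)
C > B > A

Key insight: Entropy is maximized by uniform distributions and minimized by concentrated distributions.

- Uniform distributions have maximum entropy log₂(3) = 1.5850 bits
- The more "peaked" or concentrated a distribution, the lower its entropy

Entropies:
  H(A) = 0.7703 bits
  H(B) = 1.5372 bits
  H(C) = 1.5850 bits

Ranking: C > B > A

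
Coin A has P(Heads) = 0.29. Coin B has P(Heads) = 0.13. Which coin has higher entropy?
A

For binary distributions, entropy is maximized at p=0.5 and decreases as p moves toward 0 or 1.

H(A) = H(0.29) = 0.8687 bits
H(B) = H(0.13) = 0.5574 bits

Distribution A (p=0.29) is closer to uniform (p=0.5), so it has higher entropy.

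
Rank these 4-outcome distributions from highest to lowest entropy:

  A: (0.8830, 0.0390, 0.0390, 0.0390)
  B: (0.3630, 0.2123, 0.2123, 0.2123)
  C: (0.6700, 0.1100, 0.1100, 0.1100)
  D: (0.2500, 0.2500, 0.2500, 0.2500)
D > B > C > A

Key insight: Entropy is maximized by uniform distributions and minimized by concentrated distributions.

Entropies:
  H(A) = 0.7061 bits
  H(B) = 1.9548 bits
  H(C) = 1.4380 bits
  H(D) = 2.0000 bits

Ranking: D > B > C > A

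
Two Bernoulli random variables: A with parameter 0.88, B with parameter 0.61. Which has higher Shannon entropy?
B

For binary distributions, entropy is maximized at p=0.5 and decreases as p moves toward 0 or 1.

H(A) = H(0.88) = 0.5294 bits
H(B) = H(0.61) = 0.9648 bits

Distribution B (p=0.61) is closer to uniform (p=0.5), so it has higher entropy.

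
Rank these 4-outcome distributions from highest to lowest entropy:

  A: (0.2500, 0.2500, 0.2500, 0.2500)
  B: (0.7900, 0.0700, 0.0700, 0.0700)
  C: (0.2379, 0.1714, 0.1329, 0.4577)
A > C > B

Key insight: Entropy is maximized by uniform distributions and minimized by concentrated distributions.

- Uniform distributions have maximum entropy log₂(4) = 2.0000 bits
- The more "peaked" or concentrated a distribution, the lower its entropy

Entropies:
  H(A) = 2.0000 bits
  H(B) = 1.0743 bits
  H(C) = 1.8321 bits

Ranking: A > C > B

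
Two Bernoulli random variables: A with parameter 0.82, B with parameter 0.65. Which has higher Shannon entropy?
B

For binary distributions, entropy is maximized at p=0.5 and decreases as p moves toward 0 or 1.

H(A) = H(0.82) = 0.6801 bits
H(B) = H(0.65) = 0.9341 bits

Distribution B (p=0.65) is closer to uniform (p=0.5), so it has higher entropy.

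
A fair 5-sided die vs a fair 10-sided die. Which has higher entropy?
10-sided die

Both are uniform distributions; for uniform over n outcomes, H = log₂(n). H(5-sided) = log₂(5) = 2.322 bits and H(10-sided) = log₂(10) = 3.322 bits. More outcomes in a uniform distribution means higher entropy.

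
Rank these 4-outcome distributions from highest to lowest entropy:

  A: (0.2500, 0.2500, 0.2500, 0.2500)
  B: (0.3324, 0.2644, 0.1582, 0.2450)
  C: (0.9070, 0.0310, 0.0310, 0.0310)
A > B > C

Key insight: Entropy is maximized by uniform distributions and minimized by concentrated distributions.

- Uniform distributions have maximum entropy log₂(4) = 2.0000 bits
- The more "peaked" or concentrated a distribution, the lower its entropy

Entropies:
  H(A) = 2.0000 bits
  H(B) = 1.9536 bits
  H(C) = 0.5938 bits

Ranking: A > B > C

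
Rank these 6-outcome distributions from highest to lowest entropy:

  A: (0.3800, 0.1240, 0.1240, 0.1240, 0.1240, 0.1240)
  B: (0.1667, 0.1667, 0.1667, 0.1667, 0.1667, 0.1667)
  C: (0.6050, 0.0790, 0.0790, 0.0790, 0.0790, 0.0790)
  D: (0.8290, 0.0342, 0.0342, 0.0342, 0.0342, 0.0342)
B > A > C > D

Key insight: Entropy is maximized by uniform distributions and minimized by concentrated distributions.

Entropies:
  H(A) = 2.3976 bits
  H(B) = 2.5850 bits
  H(C) = 1.8851 bits
  H(D) = 1.0570 bits

Ranking: B > A > C > D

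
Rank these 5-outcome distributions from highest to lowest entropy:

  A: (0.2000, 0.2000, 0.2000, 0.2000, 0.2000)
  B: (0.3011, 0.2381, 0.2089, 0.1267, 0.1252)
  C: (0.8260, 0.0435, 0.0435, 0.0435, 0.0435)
A > B > C

Key insight: Entropy is maximized by uniform distributions and minimized by concentrated distributions.

- Uniform distributions have maximum entropy log₂(5) = 2.3219 bits
- The more "peaked" or concentrated a distribution, the lower its entropy

Entropies:
  H(A) = 2.3219 bits
  H(B) = 2.2392 bits
  H(C) = 1.0148 bits

Ranking: A > B > C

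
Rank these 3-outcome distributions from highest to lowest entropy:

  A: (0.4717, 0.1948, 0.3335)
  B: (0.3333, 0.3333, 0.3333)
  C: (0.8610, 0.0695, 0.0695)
B > A > C

Key insight: Entropy is maximized by uniform distributions and minimized by concentrated distributions.

- Uniform distributions have maximum entropy log₂(3) = 1.5850 bits
- The more "peaked" or concentrated a distribution, the lower its entropy

Entropies:
  H(A) = 1.4994 bits
  H(B) = 1.5850 bits
  H(C) = 0.7206 bits

Ranking: B > A > C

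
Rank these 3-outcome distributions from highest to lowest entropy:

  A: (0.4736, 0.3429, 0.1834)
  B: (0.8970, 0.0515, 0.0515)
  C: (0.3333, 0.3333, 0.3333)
C > A > B

Key insight: Entropy is maximized by uniform distributions and minimized by concentrated distributions.

- Uniform distributions have maximum entropy log₂(3) = 1.5850 bits
- The more "peaked" or concentrated a distribution, the lower its entropy

Entropies:
  H(A) = 1.4890 bits
  H(B) = 0.5814 bits
  H(C) = 1.5850 bits

Ranking: C > A > B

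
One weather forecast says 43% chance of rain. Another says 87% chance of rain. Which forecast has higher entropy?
43% forecast

Treat each forecast as a Bernoulli distribution. Binary entropy is maximized at p=0.5 and falls off symmetrically toward 0 or 1. The 43% forecast is closer to 50%, so it is more uncertain. H(43%) ≈ 0.986 bits, H(87%) ≈ 0.557 bits.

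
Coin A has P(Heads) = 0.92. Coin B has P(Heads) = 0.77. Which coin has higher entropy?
B

For binary distributions, entropy is maximized at p=0.5 and decreases as p moves toward 0 or 1.

H(A) = H(0.92) = 0.4022 bits
H(B) = H(0.77) = 0.7780 bits

Distribution B (p=0.77) is closer to uniform (p=0.5), so it has higher entropy.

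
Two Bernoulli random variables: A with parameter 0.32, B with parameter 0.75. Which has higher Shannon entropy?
A

For binary distributions, entropy is maximized at p=0.5 and decreases as p moves toward 0 or 1.

H(A) = H(0.32) = 0.9044 bits
H(B) = H(0.75) = 0.8113 bits

Distribution A (p=0.32) is closer to uniform (p=0.5), so it has higher entropy.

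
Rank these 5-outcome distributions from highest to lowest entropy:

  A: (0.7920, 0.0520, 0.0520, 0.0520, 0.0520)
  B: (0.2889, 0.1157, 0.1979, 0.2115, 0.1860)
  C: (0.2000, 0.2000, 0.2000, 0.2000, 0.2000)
C > B > A

Key insight: Entropy is maximized by uniform distributions and minimized by concentrated distributions.

- Uniform distributions have maximum entropy log₂(5) = 2.3219 bits
- The more "peaked" or concentrated a distribution, the lower its entropy

Entropies:
  H(A) = 1.1536 bits
  H(B) = 2.2654 bits
  H(C) = 2.3219 bits

Ranking: C > B > A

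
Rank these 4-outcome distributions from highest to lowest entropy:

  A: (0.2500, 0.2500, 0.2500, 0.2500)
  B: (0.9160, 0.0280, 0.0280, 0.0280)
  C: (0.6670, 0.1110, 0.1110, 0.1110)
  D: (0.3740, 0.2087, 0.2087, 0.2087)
A > D > C > B

Key insight: Entropy is maximized by uniform distributions and minimized by concentrated distributions.

Entropies:
  H(A) = 2.0000 bits
  H(B) = 0.5493 bits
  H(C) = 1.4458 bits
  H(D) = 1.9459 bits

Ranking: A > D > C > B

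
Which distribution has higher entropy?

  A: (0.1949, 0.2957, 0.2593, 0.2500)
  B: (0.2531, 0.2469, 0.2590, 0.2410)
B

Both distributions are close to uniform, making this a harder comparison.

H(A) = 1.9846 bits
H(B) = 1.9995 bits

The distribution closer to uniform has higher entropy.
Answer: B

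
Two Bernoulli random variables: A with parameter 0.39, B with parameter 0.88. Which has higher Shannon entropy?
A

For binary distributions, entropy is maximized at p=0.5 and decreases as p moves toward 0 or 1.

H(A) = H(0.39) = 0.9648 bits
H(B) = H(0.88) = 0.5294 bits

Distribution A (p=0.39) is closer to uniform (p=0.5), so it has higher entropy.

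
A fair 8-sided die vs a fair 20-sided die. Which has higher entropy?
20-sided die

Both are uniform distributions; for uniform over n outcomes, H = log₂(n). H(8-sided) = log₂(8) = 3.000 bits and H(20-sided) = log₂(20) = 4.322 bits. More outcomes in a uniform distribution means higher entropy.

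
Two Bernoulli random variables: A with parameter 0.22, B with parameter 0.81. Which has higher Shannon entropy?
A

For binary distributions, entropy is maximized at p=0.5 and decreases as p moves toward 0 or 1.

H(A) = H(0.22) = 0.7602 bits
H(B) = H(0.81) = 0.7015 bits

Distribution A (p=0.22) is closer to uniform (p=0.5), so it has higher entropy.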